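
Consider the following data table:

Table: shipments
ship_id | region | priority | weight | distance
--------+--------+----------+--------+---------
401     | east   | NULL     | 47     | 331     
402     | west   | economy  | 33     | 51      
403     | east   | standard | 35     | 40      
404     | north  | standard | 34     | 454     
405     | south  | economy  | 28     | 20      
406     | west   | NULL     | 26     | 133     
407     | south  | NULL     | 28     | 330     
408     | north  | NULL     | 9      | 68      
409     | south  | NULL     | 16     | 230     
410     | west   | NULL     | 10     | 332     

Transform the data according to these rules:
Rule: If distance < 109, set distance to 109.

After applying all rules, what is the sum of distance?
2246

Step 1: 4 records have distance < 109
Step 2: These records originally summed to 179
Step 3: After setting to minimum: 4 × 109 = 436
Step 4: Unaffected records sum: 1810
Step 5: Final sum = 436 + 1810 = 2246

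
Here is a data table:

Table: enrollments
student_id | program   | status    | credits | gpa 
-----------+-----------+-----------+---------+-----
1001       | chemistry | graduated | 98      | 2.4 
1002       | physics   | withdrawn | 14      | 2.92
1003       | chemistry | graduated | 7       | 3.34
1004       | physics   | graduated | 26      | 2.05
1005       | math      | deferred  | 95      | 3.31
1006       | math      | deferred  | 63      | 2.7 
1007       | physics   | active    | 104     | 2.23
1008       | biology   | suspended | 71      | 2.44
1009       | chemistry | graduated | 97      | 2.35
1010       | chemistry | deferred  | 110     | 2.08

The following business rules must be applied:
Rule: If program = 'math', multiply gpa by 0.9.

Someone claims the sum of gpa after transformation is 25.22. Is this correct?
Yes, the result is correct.

Step 1: Calculate the correct sum after transformation
Step 2: Apply multiplier 0.9 to records where program = 'math'
Step 3: Correct result = 25.22
Step 4: Claimed result = 25.22
Step 5: 25.22 = 25.22 ✓
Conclusion: The claimed result is correct.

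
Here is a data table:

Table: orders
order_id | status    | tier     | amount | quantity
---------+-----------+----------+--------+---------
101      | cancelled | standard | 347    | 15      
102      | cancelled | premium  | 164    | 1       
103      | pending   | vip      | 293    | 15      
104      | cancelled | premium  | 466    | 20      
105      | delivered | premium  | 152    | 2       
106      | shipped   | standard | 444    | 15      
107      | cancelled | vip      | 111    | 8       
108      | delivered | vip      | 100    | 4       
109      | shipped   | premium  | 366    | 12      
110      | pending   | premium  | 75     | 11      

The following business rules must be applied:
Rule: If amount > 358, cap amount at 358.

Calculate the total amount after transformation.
2316

Step 1: 3 records have amount > 358
Step 2: These records originally summed to 1276
Step 3: After capping: 3 × 358 = 1074
Step 4: Unaffected records sum: 1242
Step 5: Final sum = 1074 + 1242 = 2316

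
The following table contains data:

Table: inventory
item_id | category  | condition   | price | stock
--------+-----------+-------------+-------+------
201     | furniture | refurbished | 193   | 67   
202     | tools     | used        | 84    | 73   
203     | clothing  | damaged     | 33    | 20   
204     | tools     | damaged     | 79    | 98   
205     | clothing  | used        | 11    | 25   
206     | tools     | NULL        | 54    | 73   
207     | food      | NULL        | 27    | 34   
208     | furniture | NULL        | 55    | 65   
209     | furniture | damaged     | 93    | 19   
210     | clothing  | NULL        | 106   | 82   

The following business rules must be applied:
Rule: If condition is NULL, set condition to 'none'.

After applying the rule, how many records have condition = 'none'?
4

Step 1: Count records where condition IS NULL
Step 2: Found 4 records with NULL condition
Step 3: These records will have condition set to 'none'
Step 4: Records already having condition = 'none': 0
Step 5: Answer: 4 + 0 = 4 records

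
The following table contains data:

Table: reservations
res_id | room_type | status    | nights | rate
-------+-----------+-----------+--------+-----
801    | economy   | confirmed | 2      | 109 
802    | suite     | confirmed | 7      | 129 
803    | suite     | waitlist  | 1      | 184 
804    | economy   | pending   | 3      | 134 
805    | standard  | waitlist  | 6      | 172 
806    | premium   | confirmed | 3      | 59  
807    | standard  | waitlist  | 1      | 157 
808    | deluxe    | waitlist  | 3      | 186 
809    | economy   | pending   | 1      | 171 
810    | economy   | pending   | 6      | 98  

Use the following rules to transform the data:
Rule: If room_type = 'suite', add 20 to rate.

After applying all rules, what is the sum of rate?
1439

Step 1: Count records where room_type = 'suite': 2
Step 2: Total bonus added: 2 × 20 = 40
Step 3: Original sum of rate: 1399
Step 4: Final sum = 1399 + 40 = 1439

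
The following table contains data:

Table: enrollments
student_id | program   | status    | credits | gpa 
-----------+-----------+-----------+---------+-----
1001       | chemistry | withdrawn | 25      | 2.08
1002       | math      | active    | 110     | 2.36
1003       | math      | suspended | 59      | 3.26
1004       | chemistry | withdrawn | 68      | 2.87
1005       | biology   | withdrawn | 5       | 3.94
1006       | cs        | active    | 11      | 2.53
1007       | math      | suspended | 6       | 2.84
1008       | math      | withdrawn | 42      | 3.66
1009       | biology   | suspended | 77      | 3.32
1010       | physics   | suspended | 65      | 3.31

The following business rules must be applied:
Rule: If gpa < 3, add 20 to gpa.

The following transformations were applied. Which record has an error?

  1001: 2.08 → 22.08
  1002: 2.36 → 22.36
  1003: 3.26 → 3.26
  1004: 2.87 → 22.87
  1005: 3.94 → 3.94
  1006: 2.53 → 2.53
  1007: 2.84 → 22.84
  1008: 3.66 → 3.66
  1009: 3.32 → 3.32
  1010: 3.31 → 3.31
Record 1006 has an error. The correct transformed value should be 22.53, not 2.53.

Step 1: Check each record against the rule
Step 2: Record 1006 has gpa = 2.53
Step 3: Since 2.53 < 3, the bonus should have been applied
Step 4: Correct value = 22.53, but claimed value = 2.53
Conclusion: Record 1006 has the error.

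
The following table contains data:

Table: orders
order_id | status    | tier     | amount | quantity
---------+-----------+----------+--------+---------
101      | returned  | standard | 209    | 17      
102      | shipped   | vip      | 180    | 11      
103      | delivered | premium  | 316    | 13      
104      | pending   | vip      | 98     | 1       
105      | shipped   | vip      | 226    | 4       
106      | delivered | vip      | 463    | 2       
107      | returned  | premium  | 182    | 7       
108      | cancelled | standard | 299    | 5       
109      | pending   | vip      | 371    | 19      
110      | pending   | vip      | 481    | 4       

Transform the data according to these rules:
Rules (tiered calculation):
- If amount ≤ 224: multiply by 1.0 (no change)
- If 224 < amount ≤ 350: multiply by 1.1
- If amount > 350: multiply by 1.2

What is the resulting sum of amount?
3172.1

Step 1: Tier 1 (amount ≤ 224): 4 records, sum = 669 × 1.0 = 669.0
Step 2: Tier 2 (224 < amount ≤ 350): 3 records, sum = 841 × 1.1 = 925.1
Step 3: Tier 3 (amount > 350): 3 records, sum = 1315 × 1.2 = 1578.0
Step 4: Final sum = 669.0 + 925.1 + 1578.0 = 3172.1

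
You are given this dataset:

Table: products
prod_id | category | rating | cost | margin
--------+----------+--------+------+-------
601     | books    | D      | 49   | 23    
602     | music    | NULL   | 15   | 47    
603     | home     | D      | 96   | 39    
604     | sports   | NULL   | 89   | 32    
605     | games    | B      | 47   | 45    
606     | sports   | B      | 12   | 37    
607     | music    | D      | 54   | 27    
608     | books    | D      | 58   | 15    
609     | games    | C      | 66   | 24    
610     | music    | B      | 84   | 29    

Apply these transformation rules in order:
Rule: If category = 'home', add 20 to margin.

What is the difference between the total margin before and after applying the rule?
20

Step 1: Original sum of margin = 318
Step 2: 1 records have category = 'home'
Step 3: Each affected record changes by 20
Step 4: Total change = 1 × 20 = 20
Step 5: New sum = 318 + 20 = 338
Step 6: Difference = |338 - 318| = 20
        (Sum increased by 20)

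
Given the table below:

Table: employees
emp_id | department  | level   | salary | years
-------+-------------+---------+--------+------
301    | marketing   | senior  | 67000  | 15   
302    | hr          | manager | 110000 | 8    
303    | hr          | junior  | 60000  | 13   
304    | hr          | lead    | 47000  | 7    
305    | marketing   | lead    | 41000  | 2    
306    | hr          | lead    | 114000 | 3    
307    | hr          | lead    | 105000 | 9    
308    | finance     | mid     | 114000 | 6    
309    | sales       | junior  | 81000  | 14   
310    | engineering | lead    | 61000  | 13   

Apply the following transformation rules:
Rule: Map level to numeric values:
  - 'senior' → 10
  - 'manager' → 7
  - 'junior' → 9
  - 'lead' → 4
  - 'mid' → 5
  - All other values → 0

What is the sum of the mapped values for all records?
60

Step 1: Apply mapping to each record
Step 2: Count by status:
  'senior': 1 records × 10 = 10
  'manager': 1 records × 7 = 7
  'junior': 2 records × 9 = 18
  'lead': 5 records × 4 = 20
  'mid': 1 records × 5 = 5
Step 3: Sum all mapped values = 60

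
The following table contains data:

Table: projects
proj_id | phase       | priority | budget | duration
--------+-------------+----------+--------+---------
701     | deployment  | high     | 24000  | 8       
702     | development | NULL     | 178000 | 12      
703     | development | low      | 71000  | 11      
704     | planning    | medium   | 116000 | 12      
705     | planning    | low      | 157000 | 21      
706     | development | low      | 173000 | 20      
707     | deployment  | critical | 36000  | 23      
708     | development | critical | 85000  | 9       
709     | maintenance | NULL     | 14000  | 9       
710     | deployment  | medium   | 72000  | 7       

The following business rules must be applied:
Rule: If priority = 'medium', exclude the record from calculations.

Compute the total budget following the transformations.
738000

Step 1: Identify records where priority = 'medium'
Step 2: The excluded records sum to 188000
Step 3: Original total budget = 926000
Step 4: Remaining total = 926000 - 188000 = 738000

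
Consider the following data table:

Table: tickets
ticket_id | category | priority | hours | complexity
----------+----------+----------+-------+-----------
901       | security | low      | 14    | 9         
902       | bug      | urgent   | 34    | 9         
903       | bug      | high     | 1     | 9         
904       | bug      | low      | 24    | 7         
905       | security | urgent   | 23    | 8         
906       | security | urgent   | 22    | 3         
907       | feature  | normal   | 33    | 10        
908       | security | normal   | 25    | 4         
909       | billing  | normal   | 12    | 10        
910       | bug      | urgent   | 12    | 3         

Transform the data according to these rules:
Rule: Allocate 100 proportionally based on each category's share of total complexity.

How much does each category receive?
billing: 13.89, bug: 38.89, feature: 13.89, security: 33.33

Step 1: Calculate total complexity = 72
Step 2: Calculate each category's proportion:
  billing: 10/72 = 13.89% → 13.89
  bug: 28/72 = 38.89% → 38.89
  feature: 10/72 = 13.89% → 13.89
  security: 24/72 = 33.33% → 33.33
Step 3: Verify: sum of allocations ≈ 100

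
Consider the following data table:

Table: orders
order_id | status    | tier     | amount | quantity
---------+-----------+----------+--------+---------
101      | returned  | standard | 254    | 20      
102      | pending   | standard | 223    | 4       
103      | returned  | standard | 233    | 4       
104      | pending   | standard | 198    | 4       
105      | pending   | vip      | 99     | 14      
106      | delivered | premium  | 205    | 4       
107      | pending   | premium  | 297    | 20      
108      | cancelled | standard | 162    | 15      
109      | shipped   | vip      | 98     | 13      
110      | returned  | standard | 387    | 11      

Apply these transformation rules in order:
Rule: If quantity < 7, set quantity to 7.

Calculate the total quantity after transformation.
121

Step 1: 4 records have quantity < 7
Step 2: These records originally summed to 16
Step 3: After setting to minimum: 4 × 7 = 28
Step 4: Unaffected records sum: 93
Step 5: Final sum = 28 + 93 = 121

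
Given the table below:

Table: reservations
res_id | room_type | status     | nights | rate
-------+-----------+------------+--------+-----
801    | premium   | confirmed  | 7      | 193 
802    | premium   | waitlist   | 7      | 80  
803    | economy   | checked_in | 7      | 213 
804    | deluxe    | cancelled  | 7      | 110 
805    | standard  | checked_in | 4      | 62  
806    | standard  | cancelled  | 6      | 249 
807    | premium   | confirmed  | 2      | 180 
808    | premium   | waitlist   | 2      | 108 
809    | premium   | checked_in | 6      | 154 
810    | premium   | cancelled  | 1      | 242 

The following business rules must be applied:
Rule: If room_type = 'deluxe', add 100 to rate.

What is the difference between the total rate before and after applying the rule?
100

Step 1: Original sum of rate = 1591
Step 2: 1 records have room_type = 'deluxe'
Step 3: Each affected record changes by 100
Step 4: Total change = 1 × 100 = 100
Step 5: New sum = 1591 + 100 = 1691
Step 6: Difference = |1691 - 1591| = 100
        (Sum increased by 100)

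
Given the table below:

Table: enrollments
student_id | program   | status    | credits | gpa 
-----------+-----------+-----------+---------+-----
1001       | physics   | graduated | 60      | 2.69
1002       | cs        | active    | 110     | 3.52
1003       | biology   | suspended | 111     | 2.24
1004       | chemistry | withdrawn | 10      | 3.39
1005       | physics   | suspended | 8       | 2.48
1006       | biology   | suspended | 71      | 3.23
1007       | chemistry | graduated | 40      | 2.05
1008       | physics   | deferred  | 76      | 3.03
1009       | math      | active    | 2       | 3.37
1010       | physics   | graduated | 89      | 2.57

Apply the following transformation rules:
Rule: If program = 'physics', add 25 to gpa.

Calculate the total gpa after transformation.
128.57

Step 1: Count records where program = 'physics': 4
Step 2: Total bonus added: 4 × 25 = 100
Step 3: Original sum of gpa: 28.57
Step 4: Final sum = 28.57 + 100 = 128.57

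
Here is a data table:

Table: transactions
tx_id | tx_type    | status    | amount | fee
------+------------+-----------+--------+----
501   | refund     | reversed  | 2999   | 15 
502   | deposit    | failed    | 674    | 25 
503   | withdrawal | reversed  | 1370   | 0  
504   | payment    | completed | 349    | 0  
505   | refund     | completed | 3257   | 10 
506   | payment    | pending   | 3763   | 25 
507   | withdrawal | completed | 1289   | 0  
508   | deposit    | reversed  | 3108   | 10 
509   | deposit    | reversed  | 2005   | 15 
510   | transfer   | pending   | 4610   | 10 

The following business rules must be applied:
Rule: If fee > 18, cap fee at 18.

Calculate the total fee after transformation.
96

Step 1: 2 records have fee > 18
Step 2: These records originally summed to 50
Step 3: After capping: 2 × 18 = 36
Step 4: Unaffected records sum: 60
Step 5: Final sum = 36 + 60 = 96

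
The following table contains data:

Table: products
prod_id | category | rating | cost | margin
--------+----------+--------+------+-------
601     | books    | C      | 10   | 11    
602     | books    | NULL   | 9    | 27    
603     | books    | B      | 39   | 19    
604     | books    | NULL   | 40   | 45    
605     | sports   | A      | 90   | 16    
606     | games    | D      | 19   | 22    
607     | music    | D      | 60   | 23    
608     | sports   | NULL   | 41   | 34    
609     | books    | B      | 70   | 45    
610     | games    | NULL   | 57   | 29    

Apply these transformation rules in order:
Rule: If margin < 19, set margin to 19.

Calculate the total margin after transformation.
282

Step 1: 2 records have margin < 19
Step 2: These records originally summed to 27
Step 3: After setting to minimum: 2 × 19 = 38
Step 4: Unaffected records sum: 244
Step 5: Final sum = 38 + 244 = 282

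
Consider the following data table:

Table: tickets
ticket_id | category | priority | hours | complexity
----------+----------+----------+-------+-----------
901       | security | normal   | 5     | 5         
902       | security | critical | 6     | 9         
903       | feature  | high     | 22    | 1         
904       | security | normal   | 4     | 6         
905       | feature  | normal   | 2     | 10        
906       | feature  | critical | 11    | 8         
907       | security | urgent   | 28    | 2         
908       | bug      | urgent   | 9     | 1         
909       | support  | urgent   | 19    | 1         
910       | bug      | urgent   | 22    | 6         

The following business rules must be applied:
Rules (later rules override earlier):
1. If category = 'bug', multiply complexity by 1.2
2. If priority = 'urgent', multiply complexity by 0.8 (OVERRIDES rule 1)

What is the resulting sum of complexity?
47.0

Step 1: Rule 2 takes priority for records with priority = 'urgent'
  - 4 records: 10 × 0.8 = 8.0
Step 2: Rule 1 applies to remaining records with category = 'bug'
  - 0 records: 0 × 1.2 = 0.0
Step 3: Other records unchanged: 39
Step 4: Final sum = 8.0 + 0.0 + 39 = 47.0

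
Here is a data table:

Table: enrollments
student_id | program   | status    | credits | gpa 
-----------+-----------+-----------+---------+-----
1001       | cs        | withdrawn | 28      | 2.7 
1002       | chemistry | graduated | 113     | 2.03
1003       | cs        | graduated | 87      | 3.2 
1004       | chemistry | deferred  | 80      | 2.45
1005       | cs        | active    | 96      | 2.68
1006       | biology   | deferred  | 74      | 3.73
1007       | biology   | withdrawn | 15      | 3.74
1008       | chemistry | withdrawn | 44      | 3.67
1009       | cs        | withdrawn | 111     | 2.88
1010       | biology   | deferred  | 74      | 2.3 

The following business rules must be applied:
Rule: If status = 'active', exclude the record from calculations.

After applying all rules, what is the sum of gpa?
26.7

Step 1: Identify records where status = 'active'
Step 2: The excluded records sum to 2.68
Step 3: Original total gpa = 29.38
Step 4: Remaining total = 29.38 - 2.68 = 26.7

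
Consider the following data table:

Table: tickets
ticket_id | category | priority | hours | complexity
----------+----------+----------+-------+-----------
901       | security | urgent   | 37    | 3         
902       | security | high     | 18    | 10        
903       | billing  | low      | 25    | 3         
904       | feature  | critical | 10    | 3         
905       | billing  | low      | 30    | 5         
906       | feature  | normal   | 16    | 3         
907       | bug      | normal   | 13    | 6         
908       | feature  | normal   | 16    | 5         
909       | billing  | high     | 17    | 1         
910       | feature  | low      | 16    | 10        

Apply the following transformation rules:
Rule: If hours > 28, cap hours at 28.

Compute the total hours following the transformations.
187

Step 1: 2 records have hours > 28
Step 2: These records originally summed to 67
Step 3: After capping: 2 × 28 = 56
Step 4: Unaffected records sum: 131
Step 5: Final sum = 56 + 131 = 187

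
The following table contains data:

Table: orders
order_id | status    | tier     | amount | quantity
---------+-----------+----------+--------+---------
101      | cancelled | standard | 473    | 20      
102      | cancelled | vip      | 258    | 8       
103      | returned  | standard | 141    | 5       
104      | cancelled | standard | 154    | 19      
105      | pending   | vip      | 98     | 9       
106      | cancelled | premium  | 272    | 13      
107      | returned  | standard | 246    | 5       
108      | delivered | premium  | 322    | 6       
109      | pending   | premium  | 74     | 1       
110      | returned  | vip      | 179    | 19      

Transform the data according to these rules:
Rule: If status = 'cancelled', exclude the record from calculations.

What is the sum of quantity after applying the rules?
45

Step 1: Identify records where status = 'cancelled'
Step 2: The excluded records sum to 60
Step 3: Original total quantity = 105
Step 4: Remaining total = 105 - 60 = 45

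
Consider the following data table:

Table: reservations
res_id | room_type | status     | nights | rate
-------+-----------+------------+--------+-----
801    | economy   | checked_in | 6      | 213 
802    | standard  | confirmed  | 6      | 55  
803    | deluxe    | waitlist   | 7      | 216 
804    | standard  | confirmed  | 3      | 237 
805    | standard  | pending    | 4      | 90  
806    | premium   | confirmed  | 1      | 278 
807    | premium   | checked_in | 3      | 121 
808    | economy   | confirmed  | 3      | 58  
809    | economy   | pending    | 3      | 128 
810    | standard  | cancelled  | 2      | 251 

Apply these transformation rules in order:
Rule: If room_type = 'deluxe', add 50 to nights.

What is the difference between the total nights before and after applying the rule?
50

Step 1: Original sum of nights = 38
Step 2: 1 records have room_type = 'deluxe'
Step 3: Each affected record changes by 50
Step 4: Total change = 1 × 50 = 50
Step 5: New sum = 38 + 50 = 88
Step 6: Difference = |88 - 38| = 50
        (Sum increased by 50)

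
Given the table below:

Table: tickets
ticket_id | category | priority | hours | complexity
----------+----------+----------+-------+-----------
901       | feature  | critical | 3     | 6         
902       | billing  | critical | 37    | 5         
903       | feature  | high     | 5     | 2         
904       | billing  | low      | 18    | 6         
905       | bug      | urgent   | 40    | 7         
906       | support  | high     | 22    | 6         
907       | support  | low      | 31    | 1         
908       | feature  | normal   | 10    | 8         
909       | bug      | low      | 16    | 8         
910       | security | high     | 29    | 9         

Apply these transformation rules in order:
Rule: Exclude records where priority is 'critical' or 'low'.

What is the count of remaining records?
5

Step 1: Count records to exclude
  - 2 (critical) + 3 (low) = 5 records
Step 2: Total records: 10
Step 3: Remaining = 10 - 5 = 5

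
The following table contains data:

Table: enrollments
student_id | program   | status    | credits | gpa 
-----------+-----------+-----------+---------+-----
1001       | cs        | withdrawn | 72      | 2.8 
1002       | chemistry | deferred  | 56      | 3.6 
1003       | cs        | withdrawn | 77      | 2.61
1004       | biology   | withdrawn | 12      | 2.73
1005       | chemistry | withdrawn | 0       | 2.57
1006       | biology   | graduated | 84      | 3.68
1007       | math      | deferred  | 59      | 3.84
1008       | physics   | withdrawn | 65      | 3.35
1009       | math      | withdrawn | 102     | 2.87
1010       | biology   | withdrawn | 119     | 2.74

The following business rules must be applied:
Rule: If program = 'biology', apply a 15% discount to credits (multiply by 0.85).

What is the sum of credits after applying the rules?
613.75

Step 1: Records with program = 'biology' have total credits = 215
Step 2: Apply multiplier: 215 × 0.85 = 182.75
Step 3: Other records total: 431
Step 4: Final sum = 182.75 + 431 = 613.75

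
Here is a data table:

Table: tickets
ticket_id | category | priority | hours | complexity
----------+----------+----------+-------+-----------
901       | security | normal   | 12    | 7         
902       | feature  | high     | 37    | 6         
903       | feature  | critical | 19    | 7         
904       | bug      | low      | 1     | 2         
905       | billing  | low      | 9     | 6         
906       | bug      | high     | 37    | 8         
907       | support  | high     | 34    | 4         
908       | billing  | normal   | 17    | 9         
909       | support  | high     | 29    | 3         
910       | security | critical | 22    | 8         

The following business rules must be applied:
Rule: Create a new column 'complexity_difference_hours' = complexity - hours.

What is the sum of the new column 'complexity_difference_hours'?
-157

Step 1: For each record, compute complexity - hours
Example calculations:
  7 - 12 = -5
  6 - 37 = -31
  7 - 19 = -12
  ...
Step 2: Sum all derived values
Step 3: Total = -157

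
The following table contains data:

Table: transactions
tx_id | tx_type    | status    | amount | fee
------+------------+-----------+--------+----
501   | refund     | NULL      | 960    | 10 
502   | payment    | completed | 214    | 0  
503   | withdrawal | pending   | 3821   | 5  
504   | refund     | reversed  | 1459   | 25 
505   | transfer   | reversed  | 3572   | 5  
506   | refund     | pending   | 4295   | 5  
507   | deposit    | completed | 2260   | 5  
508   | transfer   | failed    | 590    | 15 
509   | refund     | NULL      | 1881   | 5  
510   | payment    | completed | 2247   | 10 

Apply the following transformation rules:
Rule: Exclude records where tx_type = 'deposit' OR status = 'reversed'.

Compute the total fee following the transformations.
50

Step 1: Find records where tx_type = 'deposit' OR status = 'reversed'
Step 2: 3 records match, summing to 35
Step 3: Original sum: 85
Step 4: Remaining sum = 85 - 35 = 50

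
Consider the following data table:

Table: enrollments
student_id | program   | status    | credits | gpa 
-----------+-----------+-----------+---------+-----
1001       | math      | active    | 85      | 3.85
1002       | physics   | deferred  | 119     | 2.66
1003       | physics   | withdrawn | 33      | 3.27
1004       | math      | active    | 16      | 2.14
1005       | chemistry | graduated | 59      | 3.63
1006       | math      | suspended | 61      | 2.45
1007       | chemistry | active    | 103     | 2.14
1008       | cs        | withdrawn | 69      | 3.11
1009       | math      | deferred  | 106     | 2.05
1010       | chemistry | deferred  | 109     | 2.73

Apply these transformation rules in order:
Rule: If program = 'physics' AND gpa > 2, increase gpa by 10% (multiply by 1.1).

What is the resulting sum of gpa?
28.62

Step 1: Find records where program = 'physics' AND gpa > 2
Step 2: 2 records match, summing to 5.93
Step 3: After multiplier: 5.93 × 1.1 = 6.52
Step 4: Unaffected records sum: 22.1
Step 5: Final sum = 6.52 + 22.1 = 28.62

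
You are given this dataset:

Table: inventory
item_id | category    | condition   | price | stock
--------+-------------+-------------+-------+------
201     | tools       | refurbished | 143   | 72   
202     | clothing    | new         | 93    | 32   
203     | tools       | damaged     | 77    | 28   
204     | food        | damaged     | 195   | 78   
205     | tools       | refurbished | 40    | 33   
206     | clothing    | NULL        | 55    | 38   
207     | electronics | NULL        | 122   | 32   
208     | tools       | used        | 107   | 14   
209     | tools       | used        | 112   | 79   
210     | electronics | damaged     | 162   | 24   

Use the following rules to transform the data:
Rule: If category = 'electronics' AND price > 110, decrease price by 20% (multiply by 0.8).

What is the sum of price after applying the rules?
1049.2

Step 1: Find records where category = 'electronics' AND price > 110
Step 2: 2 records match, summing to 284
Step 3: After multiplier: 284 × 0.8 = 227.2
Step 4: Unaffected records sum: 822
Step 5: Final sum = 227.2 + 822 = 1049.2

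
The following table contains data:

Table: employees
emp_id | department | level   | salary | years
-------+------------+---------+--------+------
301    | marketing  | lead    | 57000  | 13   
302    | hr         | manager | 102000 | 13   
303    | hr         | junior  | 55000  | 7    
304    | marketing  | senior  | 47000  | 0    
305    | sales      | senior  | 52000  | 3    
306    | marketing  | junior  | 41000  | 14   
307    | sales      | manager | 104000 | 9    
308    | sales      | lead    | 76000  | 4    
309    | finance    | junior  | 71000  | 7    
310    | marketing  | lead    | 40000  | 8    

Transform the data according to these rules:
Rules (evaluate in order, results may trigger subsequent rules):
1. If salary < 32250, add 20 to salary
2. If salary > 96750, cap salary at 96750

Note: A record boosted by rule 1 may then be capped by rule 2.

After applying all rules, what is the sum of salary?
632500

Step 1: Apply rule 1 to records with salary < 32250
  - 0 records get bonus of 20
  - Of these, 0 records then exceed 96750 and get capped
Step 2: Apply rule 2 to records with salary > 96750
  - 2 records (original) are capped
Step 3: Calculate final sum = 632500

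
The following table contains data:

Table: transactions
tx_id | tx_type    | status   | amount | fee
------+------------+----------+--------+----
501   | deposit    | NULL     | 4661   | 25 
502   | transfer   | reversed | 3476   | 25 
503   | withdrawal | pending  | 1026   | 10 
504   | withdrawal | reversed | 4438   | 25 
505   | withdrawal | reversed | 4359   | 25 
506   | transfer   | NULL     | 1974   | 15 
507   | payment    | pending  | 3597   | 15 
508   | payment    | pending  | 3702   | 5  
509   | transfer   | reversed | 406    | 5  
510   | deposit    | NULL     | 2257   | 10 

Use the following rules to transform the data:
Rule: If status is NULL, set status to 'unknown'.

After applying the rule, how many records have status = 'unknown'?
3

Step 1: Count records where status IS NULL
Step 2: Found 3 records with NULL status
Step 3: These records will have status set to 'unknown'
Step 4: Records already having status = 'unknown': 0
Step 5: Answer: 3 + 0 = 3 records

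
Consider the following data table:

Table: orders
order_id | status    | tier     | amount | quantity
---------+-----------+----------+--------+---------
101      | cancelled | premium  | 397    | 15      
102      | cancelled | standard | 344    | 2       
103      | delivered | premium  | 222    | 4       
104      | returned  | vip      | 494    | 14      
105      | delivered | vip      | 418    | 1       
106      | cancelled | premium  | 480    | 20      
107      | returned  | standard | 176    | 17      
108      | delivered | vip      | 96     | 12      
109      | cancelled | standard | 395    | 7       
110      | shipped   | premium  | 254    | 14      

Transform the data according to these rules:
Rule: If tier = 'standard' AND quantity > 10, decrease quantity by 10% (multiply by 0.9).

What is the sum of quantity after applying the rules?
104.3

Step 1: Find records where tier = 'standard' AND quantity > 10
Step 2: 1 records match, summing to 17
Step 3: After multiplier: 17 × 0.9 = 15.3
Step 4: Unaffected records sum: 89
Step 5: Final sum = 15.3 + 89 = 104.3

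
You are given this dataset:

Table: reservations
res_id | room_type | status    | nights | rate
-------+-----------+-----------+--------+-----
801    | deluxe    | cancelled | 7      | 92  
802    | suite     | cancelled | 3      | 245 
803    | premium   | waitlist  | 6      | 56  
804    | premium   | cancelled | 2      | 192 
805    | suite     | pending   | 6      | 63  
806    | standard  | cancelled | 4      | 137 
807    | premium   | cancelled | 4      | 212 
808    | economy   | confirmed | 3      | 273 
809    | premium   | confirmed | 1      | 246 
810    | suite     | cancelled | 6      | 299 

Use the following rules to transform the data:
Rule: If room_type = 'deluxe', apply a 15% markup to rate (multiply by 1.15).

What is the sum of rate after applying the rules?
1828.8

Step 1: Records with room_type = 'deluxe' have total rate = 92
Step 2: Apply multiplier: 92 × 1.15 = 105.8
Step 3: Other records total: 1723
Step 4: Final sum = 105.8 + 1723 = 1828.8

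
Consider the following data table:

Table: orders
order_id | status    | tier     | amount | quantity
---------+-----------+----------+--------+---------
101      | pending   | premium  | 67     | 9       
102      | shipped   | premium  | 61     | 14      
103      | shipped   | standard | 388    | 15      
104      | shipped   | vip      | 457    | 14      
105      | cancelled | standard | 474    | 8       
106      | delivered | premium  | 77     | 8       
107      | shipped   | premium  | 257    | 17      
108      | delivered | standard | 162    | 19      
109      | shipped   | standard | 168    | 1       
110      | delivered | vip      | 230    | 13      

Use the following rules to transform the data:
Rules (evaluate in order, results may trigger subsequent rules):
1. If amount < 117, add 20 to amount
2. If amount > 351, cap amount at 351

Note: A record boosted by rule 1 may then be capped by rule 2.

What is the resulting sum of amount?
2135

Step 1: Apply rule 1 to records with amount < 117
  - 3 records get bonus of 20
  - Of these, 0 records then exceed 351 and get capped
Step 2: Apply rule 2 to records with amount > 351
  - 3 records (original) are capped
Step 3: Calculate final sum = 2135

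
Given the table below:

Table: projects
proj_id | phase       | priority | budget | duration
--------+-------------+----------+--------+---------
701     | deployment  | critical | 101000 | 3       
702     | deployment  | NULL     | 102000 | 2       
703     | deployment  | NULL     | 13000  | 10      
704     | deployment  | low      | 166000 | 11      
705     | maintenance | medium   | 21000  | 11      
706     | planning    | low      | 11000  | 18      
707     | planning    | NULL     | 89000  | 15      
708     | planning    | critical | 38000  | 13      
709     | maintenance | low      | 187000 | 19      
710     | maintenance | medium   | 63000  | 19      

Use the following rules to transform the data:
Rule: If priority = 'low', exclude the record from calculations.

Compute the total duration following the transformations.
73

Step 1: Identify records where priority = 'low'
Step 2: The excluded records sum to 48
Step 3: Original total duration = 121
Step 4: Remaining total = 121 - 48 = 73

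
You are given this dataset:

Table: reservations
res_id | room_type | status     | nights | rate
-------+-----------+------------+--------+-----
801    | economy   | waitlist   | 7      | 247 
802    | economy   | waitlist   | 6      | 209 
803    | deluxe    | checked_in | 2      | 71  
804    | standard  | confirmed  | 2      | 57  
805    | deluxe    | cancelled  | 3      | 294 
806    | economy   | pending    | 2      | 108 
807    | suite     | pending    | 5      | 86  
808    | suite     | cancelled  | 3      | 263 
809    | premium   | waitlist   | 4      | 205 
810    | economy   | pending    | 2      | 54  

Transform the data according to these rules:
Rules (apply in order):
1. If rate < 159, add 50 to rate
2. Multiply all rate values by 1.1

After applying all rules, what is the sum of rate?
2028.4

Step 1: Apply Rule 1 - Add 50 to records with rate < 159
  - 5 records affected: 376 + (5 × 50) = 626
  - Unaffected records: 1218
  - Sum after Rule 1: 1844
Step 2: Apply Rule 2 - Multiply all by 1.1
  - 1844 × 1.1 = 2028.4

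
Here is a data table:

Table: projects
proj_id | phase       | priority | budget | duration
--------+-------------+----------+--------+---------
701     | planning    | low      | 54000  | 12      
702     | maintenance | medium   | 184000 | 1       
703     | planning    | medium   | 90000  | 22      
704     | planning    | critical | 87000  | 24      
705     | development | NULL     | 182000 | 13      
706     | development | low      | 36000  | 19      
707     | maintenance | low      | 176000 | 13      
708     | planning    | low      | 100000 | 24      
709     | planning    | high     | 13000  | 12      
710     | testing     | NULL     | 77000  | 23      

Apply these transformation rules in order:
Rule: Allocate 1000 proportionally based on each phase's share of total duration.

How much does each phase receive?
development: 196.32, maintenance: 85.89, planning: 576.69, testing: 141.1

Step 1: Calculate total duration = 163
Step 2: Calculate each phase's proportion:
  development: 32/163 = 19.63% → 196.32
  maintenance: 14/163 = 8.59% → 85.89
  planning: 94/163 = 57.67% → 576.69
  testing: 23/163 = 14.11% → 141.1
Step 3: Verify: sum of allocations ≈ 1000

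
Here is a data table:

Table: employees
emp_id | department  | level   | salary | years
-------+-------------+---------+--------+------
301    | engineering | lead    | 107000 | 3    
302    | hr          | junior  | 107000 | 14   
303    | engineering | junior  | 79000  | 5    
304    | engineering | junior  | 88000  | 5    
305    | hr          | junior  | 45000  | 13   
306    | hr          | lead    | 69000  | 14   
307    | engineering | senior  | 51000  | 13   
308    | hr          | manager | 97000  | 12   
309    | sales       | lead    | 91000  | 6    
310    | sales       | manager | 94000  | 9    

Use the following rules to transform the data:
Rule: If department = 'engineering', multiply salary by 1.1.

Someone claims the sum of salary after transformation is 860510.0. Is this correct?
No, the correct result is 860500.0.

Step 1: Calculate the correct sum after transformation
Step 2: Apply multiplier 1.1 to records where department = 'engineering'
Step 3: Correct result = 860500.0
Step 4: Claimed result = 860510.0
Step 5: 860500.0 ≠ 860510.0
Conclusion: The claimed result is incorrect. The correct answer is 860500.0.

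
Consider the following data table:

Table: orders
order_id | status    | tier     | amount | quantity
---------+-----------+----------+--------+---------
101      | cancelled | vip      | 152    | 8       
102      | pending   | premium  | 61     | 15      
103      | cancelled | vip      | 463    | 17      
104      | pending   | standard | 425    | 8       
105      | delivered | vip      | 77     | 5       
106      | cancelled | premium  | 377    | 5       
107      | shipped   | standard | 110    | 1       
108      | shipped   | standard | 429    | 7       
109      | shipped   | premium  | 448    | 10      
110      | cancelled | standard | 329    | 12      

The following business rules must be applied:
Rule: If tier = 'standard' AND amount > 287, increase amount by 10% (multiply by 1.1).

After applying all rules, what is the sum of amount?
2989.3

Step 1: Find records where tier = 'standard' AND amount > 287
Step 2: 3 records match, summing to 1183
Step 3: After multiplier: 1183 × 1.1 = 1301.3
Step 4: Unaffected records sum: 1688
Step 5: Final sum = 1301.3 + 1688 = 2989.3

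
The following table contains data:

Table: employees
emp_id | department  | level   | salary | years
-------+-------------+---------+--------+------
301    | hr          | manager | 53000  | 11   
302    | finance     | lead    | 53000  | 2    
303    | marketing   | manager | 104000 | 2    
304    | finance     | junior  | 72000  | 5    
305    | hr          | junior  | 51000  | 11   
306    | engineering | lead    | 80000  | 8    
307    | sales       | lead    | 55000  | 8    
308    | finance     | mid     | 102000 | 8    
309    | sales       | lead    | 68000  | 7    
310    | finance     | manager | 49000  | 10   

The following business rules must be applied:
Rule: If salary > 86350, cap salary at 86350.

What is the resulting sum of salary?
653700

Step 1: 2 records have salary > 86350
Step 2: These records originally summed to 206000
Step 3: After capping: 2 × 86350 = 172700
Step 4: Unaffected records sum: 481000
Step 5: Final sum = 172700 + 481000 = 653700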